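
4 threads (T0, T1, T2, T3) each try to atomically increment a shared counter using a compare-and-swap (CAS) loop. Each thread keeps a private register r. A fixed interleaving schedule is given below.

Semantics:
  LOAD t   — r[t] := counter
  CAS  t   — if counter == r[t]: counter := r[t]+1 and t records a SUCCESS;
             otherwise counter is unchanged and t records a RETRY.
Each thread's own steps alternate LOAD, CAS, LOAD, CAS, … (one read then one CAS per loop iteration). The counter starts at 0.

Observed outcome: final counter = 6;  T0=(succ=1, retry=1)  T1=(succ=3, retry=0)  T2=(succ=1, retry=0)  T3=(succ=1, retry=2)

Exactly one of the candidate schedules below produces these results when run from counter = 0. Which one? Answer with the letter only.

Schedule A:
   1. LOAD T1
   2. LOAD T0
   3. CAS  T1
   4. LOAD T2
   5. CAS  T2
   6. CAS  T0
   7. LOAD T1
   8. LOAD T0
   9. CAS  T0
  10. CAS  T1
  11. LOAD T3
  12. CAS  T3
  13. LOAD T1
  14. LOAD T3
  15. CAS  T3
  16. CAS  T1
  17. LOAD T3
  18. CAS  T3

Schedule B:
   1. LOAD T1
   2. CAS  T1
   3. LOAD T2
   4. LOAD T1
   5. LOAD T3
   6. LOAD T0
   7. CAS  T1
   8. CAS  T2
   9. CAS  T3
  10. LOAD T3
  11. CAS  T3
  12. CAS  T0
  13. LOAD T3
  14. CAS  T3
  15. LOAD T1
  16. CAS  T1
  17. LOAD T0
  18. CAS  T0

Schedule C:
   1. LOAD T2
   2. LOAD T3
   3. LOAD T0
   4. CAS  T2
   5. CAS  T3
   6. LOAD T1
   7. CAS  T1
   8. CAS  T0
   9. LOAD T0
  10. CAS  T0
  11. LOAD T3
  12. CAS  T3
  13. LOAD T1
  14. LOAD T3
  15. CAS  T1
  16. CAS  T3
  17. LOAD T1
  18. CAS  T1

C

Tracing schedule C:
step 1: T2 LOAD ⇒ load; ctr=0 reg=0
step 2: T3 LOAD ⇒ load; ctr=0 reg=0
step 3: T0 LOAD ⇒ load; ctr=0 reg=0
step 4: T2 CAS ⇒ ok; ctr=1 reg=0
step 5: T3 CAS ⇒ retry; ctr=1 reg=0
step 6: T1 LOAD ⇒ load; ctr=1 reg=1
step 7: T1 CAS ⇒ ok; ctr=2 reg=1
step 8: T0 CAS ⇒ retry; ctr=2 reg=0
step 9: T0 LOAD ⇒ load; ctr=2 reg=2
step 10: T0 CAS ⇒ ok; ctr=3 reg=2
step 11: T3 LOAD ⇒ load; ctr=3 reg=3
step 12: T3 CAS ⇒ ok; ctr=4 reg=3
step 13: T1 LOAD ⇒ load; ctr=4 reg=4
step 14: T3 LOAD ⇒ load; ctr=4 reg=4
step 15: T1 CAS ⇒ ok; ctr=5 reg=4
step 16: T3 CAS ⇒ retry; ctr=5 reg=4
step 17: T1 LOAD ⇒ load; ctr=5 reg=5
step 18: T1 CAS ⇒ ok; ctr=6 reg=5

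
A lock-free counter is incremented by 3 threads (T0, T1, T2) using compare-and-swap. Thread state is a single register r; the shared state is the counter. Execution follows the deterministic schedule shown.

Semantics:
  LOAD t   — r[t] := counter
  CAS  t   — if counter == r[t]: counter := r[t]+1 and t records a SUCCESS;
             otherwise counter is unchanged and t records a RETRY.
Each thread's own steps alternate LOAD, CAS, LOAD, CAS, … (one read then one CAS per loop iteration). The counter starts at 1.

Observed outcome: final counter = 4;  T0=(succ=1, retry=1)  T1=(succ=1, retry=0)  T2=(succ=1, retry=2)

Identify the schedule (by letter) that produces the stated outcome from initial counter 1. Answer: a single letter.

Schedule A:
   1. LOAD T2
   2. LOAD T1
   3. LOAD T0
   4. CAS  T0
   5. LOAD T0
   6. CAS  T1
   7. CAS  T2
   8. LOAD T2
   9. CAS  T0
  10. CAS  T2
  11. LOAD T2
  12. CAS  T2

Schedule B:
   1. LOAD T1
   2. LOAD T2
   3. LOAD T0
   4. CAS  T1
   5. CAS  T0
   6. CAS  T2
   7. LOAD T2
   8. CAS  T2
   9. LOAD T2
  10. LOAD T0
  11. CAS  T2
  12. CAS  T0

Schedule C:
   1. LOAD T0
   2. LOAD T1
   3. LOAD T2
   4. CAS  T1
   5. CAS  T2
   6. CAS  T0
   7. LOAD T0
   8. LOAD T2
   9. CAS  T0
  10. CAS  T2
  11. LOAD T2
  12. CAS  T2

C

Simulating candidate C:
[1] T0.load  rd  (counter 1, T0.r 1)
[2] T1.load  rd  (counter 1, T1.r 1)
[3] T2.load  rd  (counter 1, T2.r 1)
[4] T1.cas  hit  (counter 2, T1.r 1)
[5] T2.cas  miss  (counter 2, T2.r 1)
[6] T0.cas  miss  (counter 2, T0.r 1)
[7] T0.load  rd  (counter 2, T0.r 2)
[8] T2.load  rd  (counter 2, T2.r 2)
[9] T0.cas  hit  (counter 3, T0.r 2)
[10] T2.cas  miss  (counter 3, T2.r 2)
[11] T2.load  rd  (counter 3, T2.r 3)
[12] T2.cas  hit  (counter 4, T2.r 3)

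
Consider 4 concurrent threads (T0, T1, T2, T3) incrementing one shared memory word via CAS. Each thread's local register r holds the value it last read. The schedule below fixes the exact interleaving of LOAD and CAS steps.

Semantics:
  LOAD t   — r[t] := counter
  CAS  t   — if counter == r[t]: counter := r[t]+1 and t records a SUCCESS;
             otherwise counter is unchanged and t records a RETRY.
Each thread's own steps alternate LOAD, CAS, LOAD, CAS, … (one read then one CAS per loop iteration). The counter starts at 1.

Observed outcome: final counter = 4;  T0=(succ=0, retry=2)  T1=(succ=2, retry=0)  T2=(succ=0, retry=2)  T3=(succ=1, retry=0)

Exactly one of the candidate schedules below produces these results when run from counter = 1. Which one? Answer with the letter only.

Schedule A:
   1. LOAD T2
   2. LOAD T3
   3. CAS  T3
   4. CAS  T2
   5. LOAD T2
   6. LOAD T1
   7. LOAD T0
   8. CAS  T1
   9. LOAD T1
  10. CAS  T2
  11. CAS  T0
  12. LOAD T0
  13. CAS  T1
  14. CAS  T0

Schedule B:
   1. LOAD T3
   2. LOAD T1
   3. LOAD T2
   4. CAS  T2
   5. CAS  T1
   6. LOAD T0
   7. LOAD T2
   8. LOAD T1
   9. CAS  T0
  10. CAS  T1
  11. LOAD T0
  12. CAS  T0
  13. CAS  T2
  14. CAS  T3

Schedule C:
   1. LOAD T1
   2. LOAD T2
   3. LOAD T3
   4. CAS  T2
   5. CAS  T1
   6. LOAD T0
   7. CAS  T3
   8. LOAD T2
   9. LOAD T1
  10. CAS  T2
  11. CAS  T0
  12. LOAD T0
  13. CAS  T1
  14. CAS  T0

Run A:
step 1: T2 LOAD ⇒ load; ctr=1 reg=1
step 2: T3 LOAD ⇒ load; ctr=1 reg=1
step 3: T3 CAS ⇒ ok; ctr=2 reg=1
step 4: T2 CAS ⇒ retry; ctr=2 reg=1
step 5: T2 LOAD ⇒ load; ctr=2 reg=2
step 6: T1 LOAD ⇒ load; ctr=2 reg=2
step 7: T0 LOAD ⇒ load; ctr=2 reg=2
step 8: T1 CAS ⇒ ok; ctr=3 reg=2
step 9: T1 LOAD ⇒ load; ctr=3 reg=3
step 10: T2 CAS ⇒ retry; ctr=3 reg=2
step 11: T0 CAS ⇒ retry; ctr=3 reg=2
step 12: T0 LOAD ⇒ load; ctr=3 reg=3
step 13: T1 CAS ⇒ ok; ctr=4 reg=3
step 14: T0 CAS ⇒ retry; ctr=4 reg=3

A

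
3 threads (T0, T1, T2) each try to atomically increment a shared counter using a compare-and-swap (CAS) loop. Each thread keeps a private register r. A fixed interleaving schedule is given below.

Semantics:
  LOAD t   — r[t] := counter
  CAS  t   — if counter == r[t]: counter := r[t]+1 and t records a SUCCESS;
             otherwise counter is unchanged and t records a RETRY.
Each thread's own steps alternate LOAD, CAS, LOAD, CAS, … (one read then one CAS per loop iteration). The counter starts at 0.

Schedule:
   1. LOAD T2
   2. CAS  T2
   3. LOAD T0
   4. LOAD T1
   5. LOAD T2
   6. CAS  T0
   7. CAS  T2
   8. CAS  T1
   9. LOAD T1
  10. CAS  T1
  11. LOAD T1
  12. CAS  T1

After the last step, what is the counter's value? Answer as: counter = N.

counter = 4

1. LOAD T2 → mem=0 r[T2]=0 [LOAD]
2. CAS T2 → mem=1 r[T2]=0 [OK]
3. LOAD T0 → mem=1 r[T0]=1 [LOAD]
4. LOAD T1 → mem=1 r[T1]=1 [LOAD]
5. LOAD T2 → mem=1 r[T2]=1 [LOAD]
6. CAS T0 → mem=2 r[T0]=1 [OK]
7. CAS T2 → mem=2 r[T2]=1 [RETRY]
8. CAS T1 → mem=2 r[T1]=1 [RETRY]
9. LOAD T1 → mem=2 r[T1]=2 [LOAD]
10. CAS T1 → mem=3 r[T1]=2 [OK]
11. LOAD T1 → mem=3 r[T1]=3 [LOAD]
12. CAS T1 → mem=4 r[T1]=3 [OK]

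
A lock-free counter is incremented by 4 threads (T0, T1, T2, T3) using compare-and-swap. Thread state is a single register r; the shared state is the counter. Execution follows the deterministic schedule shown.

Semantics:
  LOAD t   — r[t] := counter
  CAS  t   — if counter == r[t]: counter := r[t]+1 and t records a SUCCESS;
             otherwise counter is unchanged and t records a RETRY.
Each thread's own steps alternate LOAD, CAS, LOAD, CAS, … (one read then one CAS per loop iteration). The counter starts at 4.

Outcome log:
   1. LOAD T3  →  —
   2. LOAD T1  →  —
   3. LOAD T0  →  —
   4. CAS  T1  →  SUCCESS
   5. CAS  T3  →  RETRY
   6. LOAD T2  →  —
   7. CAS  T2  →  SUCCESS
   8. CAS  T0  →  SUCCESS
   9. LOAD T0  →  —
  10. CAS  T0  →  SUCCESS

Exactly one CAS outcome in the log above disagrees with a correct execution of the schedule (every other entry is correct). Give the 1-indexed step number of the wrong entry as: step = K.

Reference trace:
#1 T3 reads 4
#2 T1 reads 4
#3 T0 reads 4
#4 T1 CAS(4→5) writes; counter now 5
#5 T3 CAS(4→5) fails; counter now 5
#6 T2 reads 5
#7 T2 CAS(5→6) writes; counter now 6
#8 T0 CAS(4→5) fails; counter now 6
#9 T0 reads 6
#10 T0 CAS(6→7) writes; counter now 7
Mismatch at 8.

step = 8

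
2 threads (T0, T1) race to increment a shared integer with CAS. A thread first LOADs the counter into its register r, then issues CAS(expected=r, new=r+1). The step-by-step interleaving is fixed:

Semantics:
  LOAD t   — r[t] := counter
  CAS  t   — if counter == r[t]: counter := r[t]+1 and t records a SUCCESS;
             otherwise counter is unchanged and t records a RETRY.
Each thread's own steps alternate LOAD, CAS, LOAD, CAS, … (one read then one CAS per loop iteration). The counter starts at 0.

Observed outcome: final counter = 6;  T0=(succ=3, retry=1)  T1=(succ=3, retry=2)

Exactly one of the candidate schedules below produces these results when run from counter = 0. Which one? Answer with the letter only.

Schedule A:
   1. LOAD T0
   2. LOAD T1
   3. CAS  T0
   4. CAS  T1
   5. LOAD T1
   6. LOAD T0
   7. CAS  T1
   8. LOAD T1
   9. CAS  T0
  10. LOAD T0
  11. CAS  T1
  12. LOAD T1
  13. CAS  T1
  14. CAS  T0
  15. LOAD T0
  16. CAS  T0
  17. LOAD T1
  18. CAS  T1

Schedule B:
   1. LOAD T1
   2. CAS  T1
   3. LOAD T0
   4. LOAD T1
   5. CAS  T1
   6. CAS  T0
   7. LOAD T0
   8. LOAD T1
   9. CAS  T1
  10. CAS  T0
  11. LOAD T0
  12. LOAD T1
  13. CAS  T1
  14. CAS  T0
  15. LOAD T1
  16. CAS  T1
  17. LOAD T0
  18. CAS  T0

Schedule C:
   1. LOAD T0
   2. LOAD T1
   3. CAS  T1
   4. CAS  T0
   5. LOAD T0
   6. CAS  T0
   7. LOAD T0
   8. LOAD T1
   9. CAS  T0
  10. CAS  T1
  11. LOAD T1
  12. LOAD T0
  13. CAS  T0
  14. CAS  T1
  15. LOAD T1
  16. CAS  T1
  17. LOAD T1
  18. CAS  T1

Simulating candidate C:
1. LOAD T0 → mem=0 r[T0]=0 [LOAD]
2. LOAD T1 → mem=0 r[T1]=0 [LOAD]
3. CAS T1 → mem=1 r[T1]=0 [OK]
4. CAS T0 → mem=1 r[T0]=0 [RETRY]
5. LOAD T0 → mem=1 r[T0]=1 [LOAD]
6. CAS T0 → mem=2 r[T0]=1 [OK]
7. LOAD T0 → mem=2 r[T0]=2 [LOAD]
8. LOAD T1 → mem=2 r[T1]=2 [LOAD]
9. CAS T0 → mem=3 r[T0]=2 [OK]
10. CAS T1 → mem=3 r[T1]=2 [RETRY]
11. LOAD T1 → mem=3 r[T1]=3 [LOAD]
12. LOAD T0 → mem=3 r[T0]=3 [LOAD]
13. CAS T0 → mem=4 r[T0]=3 [OK]
14. CAS T1 → mem=4 r[T1]=3 [RETRY]
15. LOAD T1 → mem=4 r[T1]=4 [LOAD]
16. CAS T1 → mem=5 r[T1]=4 [OK]
17. LOAD T1 → mem=5 r[T1]=5 [LOAD]
18. CAS T1 → mem=6 r[T1]=5 [OK]

C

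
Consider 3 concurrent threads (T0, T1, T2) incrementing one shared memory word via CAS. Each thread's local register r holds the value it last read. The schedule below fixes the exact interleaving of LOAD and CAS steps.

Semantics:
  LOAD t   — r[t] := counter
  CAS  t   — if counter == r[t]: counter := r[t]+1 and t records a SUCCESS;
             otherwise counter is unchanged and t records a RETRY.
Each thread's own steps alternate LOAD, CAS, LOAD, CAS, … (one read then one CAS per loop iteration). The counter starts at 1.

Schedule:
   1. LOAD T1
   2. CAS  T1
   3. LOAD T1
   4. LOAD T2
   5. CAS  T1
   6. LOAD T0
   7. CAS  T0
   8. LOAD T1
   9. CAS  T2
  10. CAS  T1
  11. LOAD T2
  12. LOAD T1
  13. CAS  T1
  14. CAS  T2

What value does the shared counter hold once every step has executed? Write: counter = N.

T1 LOAD — after: cnt=1, r=1 — load
T1 CAS — after: cnt=2, r=1 — ok
T1 LOAD — after: cnt=2, r=2 — load
T2 LOAD — after: cnt=2, r=2 — load
T1 CAS — after: cnt=3, r=2 — ok
T0 LOAD — after: cnt=3, r=3 — load
T0 CAS — after: cnt=4, r=3 — ok
T1 LOAD — after: cnt=4, r=4 — load
T2 CAS — after: cnt=4, r=2 — retry
T1 CAS — after: cnt=5, r=4 — ok
T2 LOAD — after: cnt=5, r=5 — load
T1 LOAD — after: cnt=5, r=5 — load
T1 CAS — after: cnt=6, r=5 — ok
T2 CAS — after: cnt=6, r=5 — retry

counter = 6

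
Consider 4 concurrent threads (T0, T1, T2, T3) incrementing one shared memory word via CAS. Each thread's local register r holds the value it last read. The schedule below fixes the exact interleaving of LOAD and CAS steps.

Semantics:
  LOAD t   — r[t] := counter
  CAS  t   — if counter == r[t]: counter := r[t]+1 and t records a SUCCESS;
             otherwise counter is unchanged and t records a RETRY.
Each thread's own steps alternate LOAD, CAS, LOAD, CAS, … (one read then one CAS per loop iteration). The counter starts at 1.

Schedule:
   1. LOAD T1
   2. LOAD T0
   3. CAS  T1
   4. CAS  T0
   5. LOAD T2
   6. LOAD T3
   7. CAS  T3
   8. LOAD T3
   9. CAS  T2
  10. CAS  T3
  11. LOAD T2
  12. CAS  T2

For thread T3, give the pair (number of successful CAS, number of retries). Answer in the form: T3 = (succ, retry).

T3 = (2, 0)

1. LOAD T1 → mem=1 r[T1]=1 [LOAD]
2. LOAD T0 → mem=1 r[T0]=1 [LOAD]
3. CAS T1 → mem=2 r[T1]=1 [OK]
4. CAS T0 → mem=2 r[T0]=1 [RETRY]
5. LOAD T2 → mem=2 r[T2]=2 [LOAD]
6. LOAD T3 → mem=2 r[T3]=2 [LOAD]
7. CAS T3 → mem=3 r[T3]=2 [OK]
8. LOAD T3 → mem=3 r[T3]=3 [LOAD]
9. CAS T2 → mem=3 r[T2]=2 [RETRY]
10. CAS T3 → mem=4 r[T3]=3 [OK]
11. LOAD T2 → mem=4 r[T2]=4 [LOAD]
12. CAS T2 → mem=5 r[T2]=4 [OK]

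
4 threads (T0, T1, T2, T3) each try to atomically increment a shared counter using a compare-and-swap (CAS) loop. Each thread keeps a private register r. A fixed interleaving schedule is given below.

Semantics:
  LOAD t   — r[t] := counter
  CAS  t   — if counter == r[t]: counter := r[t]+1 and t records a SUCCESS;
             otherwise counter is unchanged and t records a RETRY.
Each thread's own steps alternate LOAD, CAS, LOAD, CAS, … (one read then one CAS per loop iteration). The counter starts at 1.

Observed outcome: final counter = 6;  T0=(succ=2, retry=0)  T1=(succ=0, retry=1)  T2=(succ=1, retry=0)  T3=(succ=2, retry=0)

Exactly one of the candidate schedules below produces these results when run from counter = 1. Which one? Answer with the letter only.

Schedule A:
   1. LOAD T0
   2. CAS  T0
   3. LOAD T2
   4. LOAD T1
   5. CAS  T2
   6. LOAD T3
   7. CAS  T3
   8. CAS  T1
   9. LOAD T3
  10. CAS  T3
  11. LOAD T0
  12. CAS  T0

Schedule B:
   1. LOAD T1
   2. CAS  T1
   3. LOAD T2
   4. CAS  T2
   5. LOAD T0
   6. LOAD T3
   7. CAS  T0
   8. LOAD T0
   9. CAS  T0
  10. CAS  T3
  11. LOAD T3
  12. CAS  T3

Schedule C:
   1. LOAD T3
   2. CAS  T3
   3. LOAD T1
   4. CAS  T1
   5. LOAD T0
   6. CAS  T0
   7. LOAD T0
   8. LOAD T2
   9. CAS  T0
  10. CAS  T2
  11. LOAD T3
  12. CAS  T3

A

Tracing schedule A:
1. LOAD T0 → mem=1 r[T0]=1 [LOAD]
2. CAS T0 → mem=2 r[T0]=1 [OK]
3. LOAD T2 → mem=2 r[T2]=2 [LOAD]
4. LOAD T1 → mem=2 r[T1]=2 [LOAD]
5. CAS T2 → mem=3 r[T2]=2 [OK]
6. LOAD T3 → mem=3 r[T3]=3 [LOAD]
7. CAS T3 → mem=4 r[T3]=3 [OK]
8. CAS T1 → mem=4 r[T1]=2 [RETRY]
9. LOAD T3 → mem=4 r[T3]=4 [LOAD]
10. CAS T3 → mem=5 r[T3]=4 [OK]
11. LOAD T0 → mem=5 r[T0]=5 [LOAD]
12. CAS T0 → mem=6 r[T0]=5 [OK]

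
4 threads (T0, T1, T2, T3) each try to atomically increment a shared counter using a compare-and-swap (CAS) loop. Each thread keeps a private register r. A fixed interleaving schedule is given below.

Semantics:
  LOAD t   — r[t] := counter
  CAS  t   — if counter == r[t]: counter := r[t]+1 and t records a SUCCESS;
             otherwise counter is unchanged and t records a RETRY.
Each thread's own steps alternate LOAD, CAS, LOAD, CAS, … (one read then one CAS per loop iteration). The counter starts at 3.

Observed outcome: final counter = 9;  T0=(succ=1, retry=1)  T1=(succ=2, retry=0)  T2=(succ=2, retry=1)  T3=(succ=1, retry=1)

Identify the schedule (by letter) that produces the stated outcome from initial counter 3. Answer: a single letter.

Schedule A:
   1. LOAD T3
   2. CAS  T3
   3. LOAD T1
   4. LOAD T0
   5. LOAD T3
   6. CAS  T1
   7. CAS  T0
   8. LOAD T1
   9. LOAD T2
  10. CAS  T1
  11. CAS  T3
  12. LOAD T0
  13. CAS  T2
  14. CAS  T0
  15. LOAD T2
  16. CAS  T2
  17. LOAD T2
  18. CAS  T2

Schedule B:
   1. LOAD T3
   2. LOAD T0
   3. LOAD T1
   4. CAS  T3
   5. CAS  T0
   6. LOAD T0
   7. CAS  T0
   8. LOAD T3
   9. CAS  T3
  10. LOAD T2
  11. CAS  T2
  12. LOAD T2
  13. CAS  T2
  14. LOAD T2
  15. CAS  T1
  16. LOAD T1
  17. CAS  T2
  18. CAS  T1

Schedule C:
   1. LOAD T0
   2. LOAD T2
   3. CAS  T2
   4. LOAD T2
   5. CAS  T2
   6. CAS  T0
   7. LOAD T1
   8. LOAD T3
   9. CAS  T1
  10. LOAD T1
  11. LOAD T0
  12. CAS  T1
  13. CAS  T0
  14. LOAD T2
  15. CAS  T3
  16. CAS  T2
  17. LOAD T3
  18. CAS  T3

A

Tracing schedule A:
1. LOAD T3 → mem=3 r[T3]=3 [LOAD]
2. CAS T3 → mem=4 r[T3]=3 [OK]
3. LOAD T1 → mem=4 r[T1]=4 [LOAD]
4. LOAD T0 → mem=4 r[T0]=4 [LOAD]
5. LOAD T3 → mem=4 r[T3]=4 [LOAD]
6. CAS T1 → mem=5 r[T1]=4 [OK]
7. CAS T0 → mem=5 r[T0]=4 [RETRY]
8. LOAD T1 → mem=5 r[T1]=5 [LOAD]
9. LOAD T2 → mem=5 r[T2]=5 [LOAD]
10. CAS T1 → mem=6 r[T1]=5 [OK]
11. CAS T3 → mem=6 r[T3]=4 [RETRY]
12. LOAD T0 → mem=6 r[T0]=6 [LOAD]
13. CAS T2 → mem=6 r[T2]=5 [RETRY]
14. CAS T0 → mem=7 r[T0]=6 [OK]
15. LOAD T2 → mem=7 r[T2]=7 [LOAD]
16. CAS T2 → mem=8 r[T2]=7 [OK]
17. LOAD T2 → mem=8 r[T2]=8 [LOAD]
18. CAS T2 → mem=9 r[T2]=8 [OK]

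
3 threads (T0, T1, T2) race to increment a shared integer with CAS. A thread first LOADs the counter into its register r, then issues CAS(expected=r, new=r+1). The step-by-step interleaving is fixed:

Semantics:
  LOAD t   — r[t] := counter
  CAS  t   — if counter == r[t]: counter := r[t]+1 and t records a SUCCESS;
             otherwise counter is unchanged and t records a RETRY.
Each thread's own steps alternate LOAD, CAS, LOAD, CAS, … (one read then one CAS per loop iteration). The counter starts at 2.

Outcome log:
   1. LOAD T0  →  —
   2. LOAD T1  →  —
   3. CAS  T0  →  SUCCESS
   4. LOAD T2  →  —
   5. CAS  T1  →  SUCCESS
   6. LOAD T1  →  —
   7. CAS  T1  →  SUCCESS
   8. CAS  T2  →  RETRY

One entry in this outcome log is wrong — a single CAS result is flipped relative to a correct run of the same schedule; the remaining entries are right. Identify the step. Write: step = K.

step = 5

Re-executing:
step 1: T0 LOAD ⇒ load; ctr=2 reg=2
step 2: T1 LOAD ⇒ load; ctr=2 reg=2
step 3: T0 CAS ⇒ ok; ctr=3 reg=2
step 4: T2 LOAD ⇒ load; ctr=3 reg=3
step 5: T1 CAS ⇒ retry; ctr=3 reg=2
step 6: T1 LOAD ⇒ load; ctr=3 reg=3
step 7: T1 CAS ⇒ ok; ctr=4 reg=3
step 8: T2 CAS ⇒ retry; ctr=4 reg=3
Mismatch at 5.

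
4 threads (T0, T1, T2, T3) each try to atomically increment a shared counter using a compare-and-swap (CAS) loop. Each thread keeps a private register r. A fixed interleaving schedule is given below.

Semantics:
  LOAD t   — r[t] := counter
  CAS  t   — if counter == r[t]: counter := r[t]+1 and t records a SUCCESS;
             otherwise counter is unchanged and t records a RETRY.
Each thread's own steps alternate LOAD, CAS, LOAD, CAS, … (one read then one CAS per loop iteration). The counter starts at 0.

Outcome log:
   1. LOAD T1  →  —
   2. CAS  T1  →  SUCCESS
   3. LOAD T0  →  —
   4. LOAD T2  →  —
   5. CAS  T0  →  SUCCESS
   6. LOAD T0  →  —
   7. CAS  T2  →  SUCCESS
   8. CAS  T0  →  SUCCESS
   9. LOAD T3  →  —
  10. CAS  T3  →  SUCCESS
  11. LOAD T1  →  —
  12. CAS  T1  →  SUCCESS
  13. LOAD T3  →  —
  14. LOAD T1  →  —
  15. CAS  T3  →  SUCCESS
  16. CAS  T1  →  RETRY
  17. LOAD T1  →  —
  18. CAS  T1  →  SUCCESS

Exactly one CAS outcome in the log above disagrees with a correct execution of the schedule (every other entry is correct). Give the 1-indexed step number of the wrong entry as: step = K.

Correct run:
#1 T1 reads 0
#2 T1 CAS(0→1) writes; counter now 1
#3 T0 reads 1
#4 T2 reads 1
#5 T0 CAS(1→2) writes; counter now 2
#6 T0 reads 2
#7 T2 CAS(1→2) fails; counter now 2
#8 T0 CAS(2→3) writes; counter now 3
#9 T3 reads 3
#10 T3 CAS(3→4) writes; counter now 4
#11 T1 reads 4
#12 T1 CAS(4→5) writes; counter now 5
#13 T3 reads 5
#14 T1 reads 5
#15 T3 CAS(5→6) writes; counter now 6
#16 T1 CAS(5→6) fails; counter now 6
#17 T1 reads 6
#18 T1 CAS(6→7) writes; counter now 7
Flip is step 7.

step = 7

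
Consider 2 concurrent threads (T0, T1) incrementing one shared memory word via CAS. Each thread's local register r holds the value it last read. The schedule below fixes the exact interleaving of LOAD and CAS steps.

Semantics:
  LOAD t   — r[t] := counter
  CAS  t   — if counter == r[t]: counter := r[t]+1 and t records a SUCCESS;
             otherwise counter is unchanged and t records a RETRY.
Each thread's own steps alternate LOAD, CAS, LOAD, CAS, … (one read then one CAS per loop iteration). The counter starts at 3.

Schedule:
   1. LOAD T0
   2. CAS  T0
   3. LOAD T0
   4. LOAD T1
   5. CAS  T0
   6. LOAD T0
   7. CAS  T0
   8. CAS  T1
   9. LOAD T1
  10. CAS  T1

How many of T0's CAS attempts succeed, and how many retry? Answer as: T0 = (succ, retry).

T0 = (3, 0)

T0 LOAD — after: cnt=3, r=3 — load
T0 CAS — after: cnt=4, r=3 — ok
T0 LOAD — after: cnt=4, r=4 — load
T1 LOAD — after: cnt=4, r=4 — load
T0 CAS — after: cnt=5, r=4 — ok
T0 LOAD — after: cnt=5, r=5 — load
T0 CAS — after: cnt=6, r=5 — ok
T1 CAS — after: cnt=6, r=4 — retry
T1 LOAD — after: cnt=6, r=6 — load
T1 CAS — after: cnt=7, r=6 — ok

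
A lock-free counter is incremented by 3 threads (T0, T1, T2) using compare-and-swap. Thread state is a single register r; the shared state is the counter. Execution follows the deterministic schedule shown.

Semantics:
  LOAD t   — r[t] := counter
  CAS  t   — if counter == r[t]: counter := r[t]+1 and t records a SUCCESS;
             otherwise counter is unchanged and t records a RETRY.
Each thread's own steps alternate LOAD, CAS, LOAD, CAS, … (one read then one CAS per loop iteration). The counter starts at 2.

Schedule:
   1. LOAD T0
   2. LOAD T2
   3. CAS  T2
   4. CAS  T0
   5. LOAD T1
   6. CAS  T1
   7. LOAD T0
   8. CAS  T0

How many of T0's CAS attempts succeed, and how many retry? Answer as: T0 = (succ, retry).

T0 = (1, 1)

1. LOAD T0 → mem=2 r[T0]=2 [LOAD]
2. LOAD T2 → mem=2 r[T2]=2 [LOAD]
3. CAS T2 → mem=3 r[T2]=2 [OK]
4. CAS T0 → mem=3 r[T0]=2 [RETRY]
5. LOAD T1 → mem=3 r[T1]=3 [LOAD]
6. CAS T1 → mem=4 r[T1]=3 [OK]
7. LOAD T0 → mem=4 r[T0]=4 [LOAD]
8. CAS T0 → mem=5 r[T0]=4 [OK]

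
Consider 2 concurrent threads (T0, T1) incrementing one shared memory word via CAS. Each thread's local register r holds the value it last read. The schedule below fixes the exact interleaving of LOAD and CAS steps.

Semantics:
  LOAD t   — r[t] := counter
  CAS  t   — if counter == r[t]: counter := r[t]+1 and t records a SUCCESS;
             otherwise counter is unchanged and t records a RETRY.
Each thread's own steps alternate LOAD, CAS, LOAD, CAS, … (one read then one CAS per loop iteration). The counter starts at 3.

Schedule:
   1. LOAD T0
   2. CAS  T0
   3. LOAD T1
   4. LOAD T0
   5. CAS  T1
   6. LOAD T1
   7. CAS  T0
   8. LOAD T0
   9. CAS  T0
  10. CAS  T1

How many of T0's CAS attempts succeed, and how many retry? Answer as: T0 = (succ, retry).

T0 = (2, 1)

[1] T0.load  rd  (counter 3, T0.r 3)
[2] T0.cas  hit  (counter 4, T0.r 3)
[3] T1.load  rd  (counter 4, T1.r 4)
[4] T0.load  rd  (counter 4, T0.r 4)
[5] T1.cas  hit  (counter 5, T1.r 4)
[6] T1.load  rd  (counter 5, T1.r 5)
[7] T0.cas  miss  (counter 5, T0.r 4)
[8] T0.load  rd  (counter 5, T0.r 5)
[9] T0.cas  hit  (counter 6, T0.r 5)
[10] T1.cas  miss  (counter 6, T1.r 5)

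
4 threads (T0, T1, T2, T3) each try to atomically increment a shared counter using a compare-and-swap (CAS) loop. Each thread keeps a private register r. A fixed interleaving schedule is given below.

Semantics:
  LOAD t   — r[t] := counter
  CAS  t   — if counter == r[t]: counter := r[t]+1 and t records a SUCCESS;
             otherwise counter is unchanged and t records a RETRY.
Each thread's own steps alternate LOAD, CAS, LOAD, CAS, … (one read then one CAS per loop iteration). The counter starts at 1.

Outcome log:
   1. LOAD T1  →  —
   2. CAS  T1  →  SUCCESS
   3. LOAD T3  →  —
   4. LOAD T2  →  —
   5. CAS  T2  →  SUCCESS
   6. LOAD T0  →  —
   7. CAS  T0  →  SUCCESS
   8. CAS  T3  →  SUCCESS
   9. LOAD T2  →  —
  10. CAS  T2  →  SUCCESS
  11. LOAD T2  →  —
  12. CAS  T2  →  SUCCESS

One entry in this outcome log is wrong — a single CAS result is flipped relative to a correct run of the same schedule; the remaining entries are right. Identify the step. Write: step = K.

Re-executing:
T1 LOAD — after: cnt=1, r=1 — load
T1 CAS — after: cnt=2, r=1 — ok
T3 LOAD — after: cnt=2, r=2 — load
T2 LOAD — after: cnt=2, r=2 — load
T2 CAS — after: cnt=3, r=2 — ok
T0 LOAD — after: cnt=3, r=3 — load
T0 CAS — after: cnt=4, r=3 — ok
T3 CAS — after: cnt=4, r=2 — retry
T2 LOAD — after: cnt=4, r=4 — load
T2 CAS — after: cnt=5, r=4 — ok
T2 LOAD — after: cnt=5, r=5 — load
T2 CAS — after: cnt=6, r=5 — ok
Flip is step 8.

step = 8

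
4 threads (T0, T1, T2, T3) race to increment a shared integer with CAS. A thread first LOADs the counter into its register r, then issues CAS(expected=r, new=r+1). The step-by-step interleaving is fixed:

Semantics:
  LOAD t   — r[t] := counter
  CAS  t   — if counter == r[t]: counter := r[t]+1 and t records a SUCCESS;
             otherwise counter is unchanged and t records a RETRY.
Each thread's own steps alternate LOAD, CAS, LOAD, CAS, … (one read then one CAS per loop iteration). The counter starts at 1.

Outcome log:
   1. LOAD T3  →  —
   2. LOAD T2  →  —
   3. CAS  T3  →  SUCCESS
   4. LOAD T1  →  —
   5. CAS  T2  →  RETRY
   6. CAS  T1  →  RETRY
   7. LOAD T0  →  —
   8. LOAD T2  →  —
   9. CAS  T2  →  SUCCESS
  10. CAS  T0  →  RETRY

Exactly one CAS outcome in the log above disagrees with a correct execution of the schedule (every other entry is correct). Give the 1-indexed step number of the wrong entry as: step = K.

Correct run:
step 1: T3 LOAD ⇒ load; ctr=1 reg=1
step 2: T2 LOAD ⇒ load; ctr=1 reg=1
step 3: T3 CAS ⇒ ok; ctr=2 reg=1
step 4: T1 LOAD ⇒ load; ctr=2 reg=2
step 5: T2 CAS ⇒ retry; ctr=2 reg=1
step 6: T1 CAS ⇒ ok; ctr=3 reg=2
step 7: T0 LOAD ⇒ load; ctr=3 reg=3
step 8: T2 LOAD ⇒ load; ctr=3 reg=3
step 9: T2 CAS ⇒ ok; ctr=4 reg=3
step 10: T0 CAS ⇒ retry; ctr=4 reg=3
Log disagrees first at step 6.

step = 6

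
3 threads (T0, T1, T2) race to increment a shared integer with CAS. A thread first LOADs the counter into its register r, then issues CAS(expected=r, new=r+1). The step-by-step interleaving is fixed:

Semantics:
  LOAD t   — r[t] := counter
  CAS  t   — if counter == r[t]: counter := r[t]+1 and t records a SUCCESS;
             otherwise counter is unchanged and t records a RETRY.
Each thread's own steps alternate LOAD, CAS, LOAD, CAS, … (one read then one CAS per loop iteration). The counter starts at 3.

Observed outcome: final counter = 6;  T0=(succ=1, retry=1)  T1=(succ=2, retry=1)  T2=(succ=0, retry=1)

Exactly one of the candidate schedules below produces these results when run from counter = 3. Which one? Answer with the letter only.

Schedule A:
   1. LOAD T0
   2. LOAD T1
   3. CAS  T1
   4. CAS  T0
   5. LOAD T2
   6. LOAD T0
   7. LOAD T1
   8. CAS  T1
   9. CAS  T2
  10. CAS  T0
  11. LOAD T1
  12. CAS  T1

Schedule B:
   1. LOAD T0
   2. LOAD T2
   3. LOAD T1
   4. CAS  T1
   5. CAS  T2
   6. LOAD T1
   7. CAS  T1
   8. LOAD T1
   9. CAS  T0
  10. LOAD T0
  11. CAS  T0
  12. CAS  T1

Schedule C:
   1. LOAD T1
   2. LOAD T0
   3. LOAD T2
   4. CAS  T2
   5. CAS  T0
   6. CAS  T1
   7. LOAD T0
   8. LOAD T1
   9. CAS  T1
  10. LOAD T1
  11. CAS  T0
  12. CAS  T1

B

Simulating candidate B:
step 1: T0 LOAD ⇒ load; ctr=3 reg=3
step 2: T2 LOAD ⇒ load; ctr=3 reg=3
step 3: T1 LOAD ⇒ load; ctr=3 reg=3
step 4: T1 CAS ⇒ ok; ctr=4 reg=3
step 5: T2 CAS ⇒ retry; ctr=4 reg=3
step 6: T1 LOAD ⇒ load; ctr=4 reg=4
step 7: T1 CAS ⇒ ok; ctr=5 reg=4
step 8: T1 LOAD ⇒ load; ctr=5 reg=5
step 9: T0 CAS ⇒ retry; ctr=5 reg=3
step 10: T0 LOAD ⇒ load; ctr=5 reg=5
step 11: T0 CAS ⇒ ok; ctr=6 reg=5
step 12: T1 CAS ⇒ retry; ctr=6 reg=5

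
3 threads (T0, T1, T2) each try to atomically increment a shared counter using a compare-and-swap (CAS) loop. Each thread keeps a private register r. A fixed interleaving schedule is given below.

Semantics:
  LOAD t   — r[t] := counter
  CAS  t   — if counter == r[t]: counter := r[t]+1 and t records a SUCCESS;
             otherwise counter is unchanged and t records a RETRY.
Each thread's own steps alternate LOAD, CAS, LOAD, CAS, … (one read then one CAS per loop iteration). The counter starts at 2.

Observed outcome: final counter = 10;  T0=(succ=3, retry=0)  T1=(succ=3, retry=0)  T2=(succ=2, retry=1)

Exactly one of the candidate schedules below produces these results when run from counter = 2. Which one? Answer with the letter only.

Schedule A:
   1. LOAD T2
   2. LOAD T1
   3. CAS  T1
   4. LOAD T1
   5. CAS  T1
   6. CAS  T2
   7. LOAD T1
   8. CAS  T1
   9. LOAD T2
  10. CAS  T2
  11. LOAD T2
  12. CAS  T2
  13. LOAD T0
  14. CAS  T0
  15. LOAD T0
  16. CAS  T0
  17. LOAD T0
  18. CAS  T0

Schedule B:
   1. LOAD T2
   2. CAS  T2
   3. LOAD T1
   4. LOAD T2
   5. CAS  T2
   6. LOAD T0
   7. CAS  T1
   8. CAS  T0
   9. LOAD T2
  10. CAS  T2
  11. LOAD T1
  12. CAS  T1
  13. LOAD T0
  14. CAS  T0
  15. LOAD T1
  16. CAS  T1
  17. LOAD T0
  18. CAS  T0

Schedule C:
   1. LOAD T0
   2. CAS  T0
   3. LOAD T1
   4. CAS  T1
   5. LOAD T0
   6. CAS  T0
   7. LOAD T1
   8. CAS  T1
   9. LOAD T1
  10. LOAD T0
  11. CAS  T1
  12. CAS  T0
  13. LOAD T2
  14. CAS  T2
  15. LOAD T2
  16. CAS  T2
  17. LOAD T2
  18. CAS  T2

Simulating candidate A:
#1 T2 reads 2
#2 T1 reads 2
#3 T1 CAS(2→3) writes; counter now 3
#4 T1 reads 3
#5 T1 CAS(3→4) writes; counter now 4
#6 T2 CAS(2→3) fails; counter now 4
#7 T1 reads 4
#8 T1 CAS(4→5) writes; counter now 5
#9 T2 reads 5
#10 T2 CAS(5→6) writes; counter now 6
#11 T2 reads 6
#12 T2 CAS(6→7) writes; counter now 7
#13 T0 reads 7
#14 T0 CAS(7→8) writes; counter now 8
#15 T0 reads 8
#16 T0 CAS(8→9) writes; counter now 9
#17 T0 reads 9
#18 T0 CAS(9→10) writes; counter now 10

A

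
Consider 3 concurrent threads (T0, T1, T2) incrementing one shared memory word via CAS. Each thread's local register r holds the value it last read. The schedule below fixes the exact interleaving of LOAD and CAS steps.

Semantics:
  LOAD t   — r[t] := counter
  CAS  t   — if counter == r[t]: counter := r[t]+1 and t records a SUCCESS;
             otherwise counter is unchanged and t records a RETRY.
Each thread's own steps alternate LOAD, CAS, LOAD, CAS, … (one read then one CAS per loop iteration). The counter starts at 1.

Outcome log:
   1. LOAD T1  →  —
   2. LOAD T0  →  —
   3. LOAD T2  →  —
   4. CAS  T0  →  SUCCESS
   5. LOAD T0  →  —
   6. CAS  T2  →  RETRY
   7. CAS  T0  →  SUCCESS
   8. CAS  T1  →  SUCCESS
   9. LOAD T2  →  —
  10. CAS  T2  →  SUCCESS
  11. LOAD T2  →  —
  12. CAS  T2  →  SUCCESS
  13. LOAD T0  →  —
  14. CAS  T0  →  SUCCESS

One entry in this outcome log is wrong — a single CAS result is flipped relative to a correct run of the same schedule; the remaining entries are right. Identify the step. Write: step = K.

Re-executing:
   1) LOAD T1:  M=1  r_T1=1
   2) LOAD T0:  M=1  r_T0=1
   3) LOAD T2:  M=1  r_T2=1
   4) CAS  T0:  M=2  r_T0=1 ✓
   5) LOAD T0:  M=2  r_T0=2
   6) CAS  T2:  M=2  r_T2=1 ✗
   7) CAS  T0:  M=3  r_T0=2 ✓
   8) CAS  T1:  M=3  r_T1=1 ✗
   9) LOAD T2:  M=3  r_T2=3
  10) CAS  T2:  M=4  r_T2=3 ✓
  11) LOAD T2:  M=4  r_T2=4
  12) CAS  T2:  M=5  r_T2=4 ✓
  13) LOAD T0:  M=5  r_T0=5
  14) CAS  T0:  M=6  r_T0=5 ✓
Flip is step 8.

step = 8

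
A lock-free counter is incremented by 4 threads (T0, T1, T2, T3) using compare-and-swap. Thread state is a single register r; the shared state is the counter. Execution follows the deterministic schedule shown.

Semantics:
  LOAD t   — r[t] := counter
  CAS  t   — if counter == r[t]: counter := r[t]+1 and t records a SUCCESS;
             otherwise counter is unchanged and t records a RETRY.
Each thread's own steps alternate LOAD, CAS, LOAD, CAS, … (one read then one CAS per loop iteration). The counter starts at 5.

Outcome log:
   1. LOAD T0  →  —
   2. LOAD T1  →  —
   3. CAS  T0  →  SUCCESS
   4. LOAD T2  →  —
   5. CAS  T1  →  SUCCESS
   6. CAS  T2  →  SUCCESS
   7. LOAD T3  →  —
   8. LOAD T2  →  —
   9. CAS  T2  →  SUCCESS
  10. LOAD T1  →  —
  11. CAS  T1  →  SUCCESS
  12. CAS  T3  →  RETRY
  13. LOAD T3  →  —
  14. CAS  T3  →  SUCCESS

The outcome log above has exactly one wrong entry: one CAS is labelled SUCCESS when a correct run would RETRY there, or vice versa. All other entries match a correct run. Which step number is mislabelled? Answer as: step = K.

step = 5

Correct run:
#1 T0 reads 5
#2 T1 reads 5
#3 T0 CAS(5→6) writes; counter now 6
#4 T2 reads 6
#5 T1 CAS(5→6) fails; counter now 6
#6 T2 CAS(6→7) writes; counter now 7
#7 T3 reads 7
#8 T2 reads 7
#9 T2 CAS(7→8) writes; counter now 8
#10 T1 reads 8
#11 T1 CAS(8→9) writes; counter now 9
#12 T3 CAS(7→8) fails; counter now 9
#13 T3 reads 9
#14 T3 CAS(9→10) writes; counter now 10
Mismatch at 5.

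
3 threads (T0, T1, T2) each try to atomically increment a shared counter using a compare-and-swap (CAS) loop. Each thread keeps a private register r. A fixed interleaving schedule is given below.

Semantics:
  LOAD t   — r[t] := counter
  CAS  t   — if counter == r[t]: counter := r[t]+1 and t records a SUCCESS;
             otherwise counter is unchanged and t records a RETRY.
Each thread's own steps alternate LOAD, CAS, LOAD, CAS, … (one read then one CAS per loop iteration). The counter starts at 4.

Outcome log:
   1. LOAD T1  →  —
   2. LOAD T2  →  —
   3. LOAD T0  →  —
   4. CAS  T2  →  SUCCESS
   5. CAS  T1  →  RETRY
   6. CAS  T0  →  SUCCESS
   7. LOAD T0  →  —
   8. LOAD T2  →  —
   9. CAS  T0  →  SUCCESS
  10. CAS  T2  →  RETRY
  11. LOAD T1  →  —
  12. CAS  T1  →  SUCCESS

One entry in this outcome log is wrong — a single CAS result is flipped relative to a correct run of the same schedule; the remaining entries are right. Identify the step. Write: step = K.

step = 6

Correct run:
   1) LOAD T1:  M=4  r_T1=4
   2) LOAD T2:  M=4  r_T2=4
   3) LOAD T0:  M=4  r_T0=4
   4) CAS  T2:  M=5  r_T2=4 ✓
   5) CAS  T1:  M=5  r_T1=4 ✗
   6) CAS  T0:  M=5  r_T0=4 ✗
   7) LOAD T0:  M=5  r_T0=5
   8) LOAD T2:  M=5  r_T2=5
   9) CAS  T0:  M=6  r_T0=5 ✓
  10) CAS  T2:  M=6  r_T2=5 ✗
  11) LOAD T1:  M=6  r_T1=6
  12) CAS  T1:  M=7  r_T1=6 ✓
Flip is step 6.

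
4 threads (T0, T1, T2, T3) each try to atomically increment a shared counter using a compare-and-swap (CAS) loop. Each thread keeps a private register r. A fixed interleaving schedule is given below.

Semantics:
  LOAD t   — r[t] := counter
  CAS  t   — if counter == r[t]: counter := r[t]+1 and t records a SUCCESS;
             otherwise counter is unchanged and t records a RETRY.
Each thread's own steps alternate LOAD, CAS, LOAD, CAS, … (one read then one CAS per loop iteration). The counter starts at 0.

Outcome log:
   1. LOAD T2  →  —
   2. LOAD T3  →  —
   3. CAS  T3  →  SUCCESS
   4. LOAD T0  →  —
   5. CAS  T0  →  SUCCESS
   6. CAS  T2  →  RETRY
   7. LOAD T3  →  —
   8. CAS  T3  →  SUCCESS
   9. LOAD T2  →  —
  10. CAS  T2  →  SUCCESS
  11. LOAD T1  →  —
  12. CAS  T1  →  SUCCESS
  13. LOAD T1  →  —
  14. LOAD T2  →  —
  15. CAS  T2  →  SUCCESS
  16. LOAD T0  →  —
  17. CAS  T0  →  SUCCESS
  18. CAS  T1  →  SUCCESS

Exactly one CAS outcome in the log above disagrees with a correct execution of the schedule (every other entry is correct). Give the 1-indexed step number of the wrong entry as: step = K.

Reference trace:
T2 LOAD — after: cnt=0, r=0 — load
T3 LOAD — after: cnt=0, r=0 — load
T3 CAS — after: cnt=1, r=0 — ok
T0 LOAD — after: cnt=1, r=1 — load
T0 CAS — after: cnt=2, r=1 — ok
T2 CAS — after: cnt=2, r=0 — retry
T3 LOAD — after: cnt=2, r=2 — load
T3 CAS — after: cnt=3, r=2 — ok
T2 LOAD — after: cnt=3, r=3 — load
T2 CAS — after: cnt=4, r=3 — ok
T1 LOAD — after: cnt=4, r=4 — load
T1 CAS — after: cnt=5, r=4 — ok
T1 LOAD — after: cnt=5, r=5 — load
T2 LOAD — after: cnt=5, r=5 — load
T2 CAS — after: cnt=6, r=5 — ok
T0 LOAD — after: cnt=6, r=6 — load
T0 CAS — after: cnt=7, r=6 — ok
T1 CAS — after: cnt=7, r=5 — retry
Mismatch at 18.

step = 18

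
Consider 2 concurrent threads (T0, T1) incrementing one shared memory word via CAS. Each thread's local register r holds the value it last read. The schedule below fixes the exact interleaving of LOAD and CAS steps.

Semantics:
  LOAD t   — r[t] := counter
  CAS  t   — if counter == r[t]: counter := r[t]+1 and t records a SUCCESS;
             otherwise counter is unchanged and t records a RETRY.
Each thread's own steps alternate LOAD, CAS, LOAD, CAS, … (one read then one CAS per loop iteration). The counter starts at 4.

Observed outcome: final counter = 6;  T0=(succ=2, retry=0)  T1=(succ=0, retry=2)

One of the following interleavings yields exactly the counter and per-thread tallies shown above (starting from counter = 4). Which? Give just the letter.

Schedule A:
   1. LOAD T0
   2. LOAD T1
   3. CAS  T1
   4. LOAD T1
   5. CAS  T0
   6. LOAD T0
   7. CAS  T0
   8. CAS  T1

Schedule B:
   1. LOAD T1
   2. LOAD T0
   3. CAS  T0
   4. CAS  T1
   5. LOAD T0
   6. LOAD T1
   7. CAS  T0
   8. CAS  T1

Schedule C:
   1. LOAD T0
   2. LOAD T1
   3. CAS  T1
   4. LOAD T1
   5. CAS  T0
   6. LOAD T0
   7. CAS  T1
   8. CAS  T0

B

Simulating candidate B:
   1) LOAD T1:  M=4  r_T1=4
   2) LOAD T0:  M=4  r_T0=4
   3) CAS  T0:  M=5  r_T0=4 ✓
   4) CAS  T1:  M=5  r_T1=4 ✗
   5) LOAD T0:  M=5  r_T0=5
   6) LOAD T1:  M=5  r_T1=5
   7) CAS  T0:  M=6  r_T0=5 ✓
   8) CAS  T1:  M=6  r_T1=5 ✗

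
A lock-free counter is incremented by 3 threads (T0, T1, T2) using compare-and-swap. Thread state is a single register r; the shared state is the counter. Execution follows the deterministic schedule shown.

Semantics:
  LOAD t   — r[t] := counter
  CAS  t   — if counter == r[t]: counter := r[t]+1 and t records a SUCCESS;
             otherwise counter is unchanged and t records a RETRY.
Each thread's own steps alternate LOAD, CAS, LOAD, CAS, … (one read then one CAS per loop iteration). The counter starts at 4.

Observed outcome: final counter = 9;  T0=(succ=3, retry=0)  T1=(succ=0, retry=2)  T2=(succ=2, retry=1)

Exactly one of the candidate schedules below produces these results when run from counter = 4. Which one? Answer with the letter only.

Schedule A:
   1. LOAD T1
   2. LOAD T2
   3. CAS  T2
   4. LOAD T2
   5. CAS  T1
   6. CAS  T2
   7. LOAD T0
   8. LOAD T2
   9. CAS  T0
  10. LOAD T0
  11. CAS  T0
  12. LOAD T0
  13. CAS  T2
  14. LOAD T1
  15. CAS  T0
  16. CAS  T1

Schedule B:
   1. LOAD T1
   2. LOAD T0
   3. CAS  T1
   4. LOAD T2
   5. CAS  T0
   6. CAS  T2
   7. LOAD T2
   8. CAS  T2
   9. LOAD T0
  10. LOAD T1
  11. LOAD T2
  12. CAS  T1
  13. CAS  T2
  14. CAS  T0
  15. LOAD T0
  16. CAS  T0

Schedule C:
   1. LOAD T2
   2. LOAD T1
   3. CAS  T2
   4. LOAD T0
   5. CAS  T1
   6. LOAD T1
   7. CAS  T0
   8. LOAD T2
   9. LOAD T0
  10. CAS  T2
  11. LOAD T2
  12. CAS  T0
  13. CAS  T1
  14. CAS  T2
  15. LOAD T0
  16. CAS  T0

A

Run A:
step 1: T1 LOAD ⇒ load; ctr=4 reg=4
step 2: T2 LOAD ⇒ load; ctr=4 reg=4
step 3: T2 CAS ⇒ ok; ctr=5 reg=4
step 4: T2 LOAD ⇒ load; ctr=5 reg=5
step 5: T1 CAS ⇒ retry; ctr=5 reg=4
step 6: T2 CAS ⇒ ok; ctr=6 reg=5
step 7: T0 LOAD ⇒ load; ctr=6 reg=6
step 8: T2 LOAD ⇒ load; ctr=6 reg=6
step 9: T0 CAS ⇒ ok; ctr=7 reg=6
step 10: T0 LOAD ⇒ load; ctr=7 reg=7
step 11: T0 CAS ⇒ ok; ctr=8 reg=7
step 12: T0 LOAD ⇒ load; ctr=8 reg=8
step 13: T2 CAS ⇒ retry; ctr=8 reg=6
step 14: T1 LOAD ⇒ load; ctr=8 reg=8
step 15: T0 CAS ⇒ ok; ctr=9 reg=8
step 16: T1 CAS ⇒ retry; ctr=9 reg=8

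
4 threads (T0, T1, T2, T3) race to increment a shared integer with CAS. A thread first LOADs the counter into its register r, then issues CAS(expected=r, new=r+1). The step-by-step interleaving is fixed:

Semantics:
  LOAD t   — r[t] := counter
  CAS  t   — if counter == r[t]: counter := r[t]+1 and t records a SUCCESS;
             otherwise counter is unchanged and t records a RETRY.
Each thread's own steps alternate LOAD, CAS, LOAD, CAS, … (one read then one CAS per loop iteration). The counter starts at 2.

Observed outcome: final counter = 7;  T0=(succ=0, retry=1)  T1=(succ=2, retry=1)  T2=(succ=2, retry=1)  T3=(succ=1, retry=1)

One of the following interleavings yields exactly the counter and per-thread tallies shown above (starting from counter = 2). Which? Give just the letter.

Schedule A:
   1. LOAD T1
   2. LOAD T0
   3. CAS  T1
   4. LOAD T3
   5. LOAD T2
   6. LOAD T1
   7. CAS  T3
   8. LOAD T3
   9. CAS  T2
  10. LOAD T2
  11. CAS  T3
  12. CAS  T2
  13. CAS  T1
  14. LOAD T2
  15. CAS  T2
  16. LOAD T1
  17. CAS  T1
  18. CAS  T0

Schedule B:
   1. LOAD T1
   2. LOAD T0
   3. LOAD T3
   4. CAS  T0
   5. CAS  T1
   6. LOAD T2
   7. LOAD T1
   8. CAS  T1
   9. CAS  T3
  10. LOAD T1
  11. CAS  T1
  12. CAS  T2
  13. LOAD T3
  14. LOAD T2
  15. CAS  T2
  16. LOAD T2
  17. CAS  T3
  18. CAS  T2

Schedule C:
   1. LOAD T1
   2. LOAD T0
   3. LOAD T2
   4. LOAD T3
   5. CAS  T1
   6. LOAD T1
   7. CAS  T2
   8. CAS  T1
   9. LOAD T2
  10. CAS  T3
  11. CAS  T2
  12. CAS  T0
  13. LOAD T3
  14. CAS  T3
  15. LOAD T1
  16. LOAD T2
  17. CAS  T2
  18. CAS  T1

C

Run C:
   1) LOAD T1:  M=2  r_T1=2
   2) LOAD T0:  M=2  r_T0=2
   3) LOAD T2:  M=2  r_T2=2
   4) LOAD T3:  M=2  r_T3=2
   5) CAS  T1:  M=3  r_T1=2 ✓
   6) LOAD T1:  M=3  r_T1=3
   7) CAS  T2:  M=3  r_T2=2 ✗
   8) CAS  T1:  M=4  r_T1=3 ✓
   9) LOAD T2:  M=4  r_T2=4
  10) CAS  T3:  M=4  r_T3=2 ✗
  11) CAS  T2:  M=5  r_T2=4 ✓
  12) CAS  T0:  M=5  r_T0=2 ✗
  13) LOAD T3:  M=5  r_T3=5
  14) CAS  T3:  M=6  r_T3=5 ✓
  15) LOAD T1:  M=6  r_T1=6
  16) LOAD T2:  M=6  r_T2=6
  17) CAS  T2:  M=7  r_T2=6 ✓
  18) CAS  T1:  M=7  r_T1=6 ✗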